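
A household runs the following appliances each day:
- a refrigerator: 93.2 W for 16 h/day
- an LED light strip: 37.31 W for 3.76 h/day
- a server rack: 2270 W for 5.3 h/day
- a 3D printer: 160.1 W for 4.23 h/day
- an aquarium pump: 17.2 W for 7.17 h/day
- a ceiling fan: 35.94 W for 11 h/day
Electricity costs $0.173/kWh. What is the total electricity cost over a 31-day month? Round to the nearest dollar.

$80

refrigerator: 93.2 W × 16 h × 31 d = 46,227 Wh = 46.23 kWh
LED light strip: 37.31 W × 3.76 h × 31 d = 4,349 Wh = 4.349 kWh
server rack: 2270 W × 5.3 h × 31 d = 372,961 Wh = 373 kWh
3D printer: 160.1 W × 4.23 h × 31 d = 20,994 Wh = 20.99 kWh
aquarium pump: 17.2 W × 7.17 h × 31 d = 3,823 Wh = 3.823 kWh
ceiling fan: 35.94 W × 11 h × 31 d = 12,256 Wh = 12.26 kWh
Total energy = 46.23 + 4.349 + 373 + 20.99 + 3.823 + 12.26 = 460.6 kWh
Cost = 460.6 kWh × $0.173 = $79.69 ≈ $80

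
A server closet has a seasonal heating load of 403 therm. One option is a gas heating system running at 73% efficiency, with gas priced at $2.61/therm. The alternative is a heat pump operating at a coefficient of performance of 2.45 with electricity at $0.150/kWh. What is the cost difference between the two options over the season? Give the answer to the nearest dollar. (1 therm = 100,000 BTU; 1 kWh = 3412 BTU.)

$718

Heat load = 403 therm × 100,000 = 40,300,000 BTU
Gas: input = 40,300,000 / 0.730 = 55,205,479 BTU = 552.1 therm → 552.1 × $2.61 = $1,440.86
Heat pump: 40,300,000 BTU / 3412 = 11,810 kWh heat; / 2.45 = 4,821 kWh in → × $0.150 = $723.14
Difference = |$1,440.86 − $723.14| = $717.72 ≈ $718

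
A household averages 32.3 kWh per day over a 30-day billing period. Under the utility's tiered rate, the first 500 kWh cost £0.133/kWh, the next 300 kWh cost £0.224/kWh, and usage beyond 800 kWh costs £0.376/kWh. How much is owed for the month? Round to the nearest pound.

Usage = 32.3 kWh/day × 30 days = 969 kWh
First 500 kWh × £0.133 = £66.50
Next 300 kWh × £0.224 = £67.20
Remaining 169 kWh × £0.376 = £63.54
Total = £197.24 ≈ £197

£197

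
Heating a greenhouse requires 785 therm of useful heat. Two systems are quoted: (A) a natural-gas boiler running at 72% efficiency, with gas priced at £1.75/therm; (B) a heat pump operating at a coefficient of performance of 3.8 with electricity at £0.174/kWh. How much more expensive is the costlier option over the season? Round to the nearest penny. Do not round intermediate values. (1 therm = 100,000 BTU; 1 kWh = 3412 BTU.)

£854.51

Heat load = 785 therm × 100,000 = 78,500,000 BTU
Gas: input = 78,500,000 / 0.72 = 109,027,778 BTU = 1,090 therm → 1,090 × £1.75 = £1,907.99
Heat pump: 78,500,000 BTU / 3412 = 23,010 kWh heat; / 3.8 = 6,054 kWh in → × £0.174 = £1,053.48
Difference = |£1,907.99 − £1,053.48| = £854.51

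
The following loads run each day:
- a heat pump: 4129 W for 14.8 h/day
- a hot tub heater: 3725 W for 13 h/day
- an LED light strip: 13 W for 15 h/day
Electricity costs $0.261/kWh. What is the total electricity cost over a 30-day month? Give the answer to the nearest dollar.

$859

heat pump: 4129 W × 14.8 h × 30 d = 1,833,276 Wh = 1,833 kWh
hot tub heater: 3725 W × 13 h × 30 d = 1,452,750 Wh = 1,453 kWh
LED light strip: 13 W × 15 h × 30 d = 5,850 Wh = 5.85 kWh
Total energy = 1,833 + 1,453 + 5.85 = 3,292 kWh
Cost = 3,292 kWh × $0.261 = $859.18 ≈ $859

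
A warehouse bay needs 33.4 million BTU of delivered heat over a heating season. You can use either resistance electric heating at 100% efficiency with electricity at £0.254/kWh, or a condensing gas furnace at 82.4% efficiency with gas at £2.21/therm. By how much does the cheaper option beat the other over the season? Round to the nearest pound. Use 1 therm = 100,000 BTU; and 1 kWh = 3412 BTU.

Heat load = 33.4 × 10⁶ BTU = 33,400,000 BTU
Gas: input = 33,400,000 / 0.824 = 40,533,981 BTU = 405.3 therm → 405.3 × £2.21 = £895.80
Electric: 33,400,000 BTU / 3412 = 9,789 kWh → × £0.254 = £2,486.40
Difference = |£895.80 − £2,486.40| = £1,590.60 ≈ £1591

£1591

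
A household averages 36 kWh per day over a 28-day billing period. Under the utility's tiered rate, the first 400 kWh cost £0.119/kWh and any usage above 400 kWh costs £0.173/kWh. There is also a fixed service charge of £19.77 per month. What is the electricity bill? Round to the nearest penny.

£172.55

Usage = 36 kWh/day × 28 days = 1008 kWh
First 400 kWh × £0.119 = £47.60
Remaining 608 kWh × £0.173 = £105.18
Energy charge = £152.78; + service £19.77 = £172.55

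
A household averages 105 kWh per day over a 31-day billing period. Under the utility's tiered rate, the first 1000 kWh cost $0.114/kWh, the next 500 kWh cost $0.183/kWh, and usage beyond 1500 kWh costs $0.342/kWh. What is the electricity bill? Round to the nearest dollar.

Usage = 105 kWh/day × 31 days = 3255 kWh
First 1000 kWh × $0.114 = $114.00
Next 500 kWh × $0.183 = $91.50
Remaining 1755 kWh × $0.342 = $600.21
Total = $805.71 ≈ $806

$806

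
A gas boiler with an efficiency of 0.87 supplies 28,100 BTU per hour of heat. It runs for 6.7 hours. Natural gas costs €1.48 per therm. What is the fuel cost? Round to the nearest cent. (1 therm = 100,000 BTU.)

Heat delivered = 28,100 BTU/h × 6.7 h = 188,270 BTU
Gas input = 188,270 / 0.87 = 216,402 BTU
= 216,402 / 100,000 = 2.164 therm
Cost = 2.164 × €1.48/therm = €3.20

€3.20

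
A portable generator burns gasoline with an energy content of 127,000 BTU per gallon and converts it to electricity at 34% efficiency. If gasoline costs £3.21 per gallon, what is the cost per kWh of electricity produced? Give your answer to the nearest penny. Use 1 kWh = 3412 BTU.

£0.25

Electrical output per gallon = 127,000 BTU × 0.34 / 3412 BTU/kWh = 12.66 kWh
Cost per kWh = £3.21 / 12.66 kWh = £0.254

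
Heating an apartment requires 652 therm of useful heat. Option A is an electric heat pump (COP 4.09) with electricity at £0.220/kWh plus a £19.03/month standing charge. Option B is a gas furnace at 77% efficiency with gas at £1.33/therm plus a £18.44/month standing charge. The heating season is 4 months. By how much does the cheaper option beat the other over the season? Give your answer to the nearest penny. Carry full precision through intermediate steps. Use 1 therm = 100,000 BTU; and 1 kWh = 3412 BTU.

£95.95

Heat load = 652 therm × 100,000 = 65,200,000 BTU
Gas: input = 65,200,000 / 0.77 = 84,675,325 BTU = 846.8 therm → 846.8 × £1.33 = £1,126.18; + 4 × £18.44 standing = £1,199.94
Heat pump: 65,200,000 BTU / 3412 = 19,110 kWh heat; / 4.09 = 4,672 kWh in → × £0.220 = £1,027.87; + 4 × £19.03 standing = £1,103.99
Difference = |£1,199.94 − £1,103.99| = £95.95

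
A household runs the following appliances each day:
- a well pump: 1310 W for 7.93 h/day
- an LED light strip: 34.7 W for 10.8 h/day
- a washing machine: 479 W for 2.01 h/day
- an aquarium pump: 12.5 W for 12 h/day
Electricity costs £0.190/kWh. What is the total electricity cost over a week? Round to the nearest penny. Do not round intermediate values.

well pump: 1310 W × 7.93 h × 7 d = 72,718 Wh = 72.72 kWh
LED light strip: 34.7 W × 10.8 h × 7 d = 2,623 Wh = 2.623 kWh
washing machine: 479 W × 2.01 h × 7 d = 6,740 Wh = 6.74 kWh
aquarium pump: 12.5 W × 12 h × 7 d = 1,050 Wh = 1.05 kWh
Total energy = 72.72 + 2.623 + 6.74 + 1.05 = 83.13 kWh
Cost = 83.13 kWh × £0.190 = £15.79

£15.79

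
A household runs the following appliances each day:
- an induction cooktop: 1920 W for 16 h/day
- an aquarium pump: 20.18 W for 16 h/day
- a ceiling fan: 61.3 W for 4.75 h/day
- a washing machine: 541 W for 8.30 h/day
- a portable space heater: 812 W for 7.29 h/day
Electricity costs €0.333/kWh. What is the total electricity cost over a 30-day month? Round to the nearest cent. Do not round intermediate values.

induction cooktop: 1920 W × 16 h × 30 d = 921,600 Wh = 921.6 kWh
aquarium pump: 20.18 W × 16 h × 30 d = 9,686 Wh = 9.686 kWh
ceiling fan: 61.3 W × 4.75 h × 30 d = 8,735 Wh = 8.735 kWh
washing machine: 541 W × 8.30 h × 30 d = 134,709 Wh = 134.7 kWh
portable space heater: 812 W × 7.29 h × 30 d = 177,584 Wh = 177.6 kWh
Total energy = 921.6 + 9.686 + 8.735 + 134.7 + 177.6 = 1,252 kWh
Cost = 1,252 kWh × €0.333 = €417.02

€417.02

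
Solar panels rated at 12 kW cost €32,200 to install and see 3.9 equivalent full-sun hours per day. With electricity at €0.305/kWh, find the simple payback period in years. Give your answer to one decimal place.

6.2 years

Daily generation = 12 kW × 3.9 h = 46.8 kWh
Annual generation = 46.8 × 365 = 17082 kWh
Annual savings = 17082 × €0.305 = €5,210.01
Payback = €32,200 / €5,210.01 = 6.18 years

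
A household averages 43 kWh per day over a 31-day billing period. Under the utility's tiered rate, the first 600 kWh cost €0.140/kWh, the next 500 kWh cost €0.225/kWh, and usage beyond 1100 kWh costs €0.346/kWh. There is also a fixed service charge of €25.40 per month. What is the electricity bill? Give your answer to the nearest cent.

Usage = 43 kWh/day × 31 days = 1333 kWh
First 600 kWh × €0.140 = €84.00
Next 500 kWh × €0.225 = €112.50
Remaining 233 kWh × €0.346 = €80.62
Energy charge = €277.12; + service €25.40 = €302.52

€302.52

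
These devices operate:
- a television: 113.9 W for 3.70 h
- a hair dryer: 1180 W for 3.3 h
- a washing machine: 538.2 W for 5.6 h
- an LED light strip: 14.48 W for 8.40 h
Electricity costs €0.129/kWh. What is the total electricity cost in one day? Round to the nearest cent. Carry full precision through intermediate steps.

television: 113.9 W × 3.70 h = 421 Wh = 0.4214 kWh
hair dryer: 1180 W × 3.3 h = 3,894 Wh = 3.894 kWh
washing machine: 538.2 W × 5.6 h = 3,014 Wh = 3.014 kWh
LED light strip: 14.48 W × 8.40 h = 122 Wh = 0.1216 kWh
Total energy = 0.4214 + 3.894 + 3.014 + 0.1216 = 7.451 kWh
Cost = 7.451 kWh × €0.129 = €0.96

€0.96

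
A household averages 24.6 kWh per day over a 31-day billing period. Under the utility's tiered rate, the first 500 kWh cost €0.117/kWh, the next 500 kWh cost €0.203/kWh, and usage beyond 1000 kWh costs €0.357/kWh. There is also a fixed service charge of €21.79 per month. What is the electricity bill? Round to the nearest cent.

€133.60

Usage = 24.6 kWh/day × 31 days = 762.6 kWh
First 500 kWh × €0.117 = €58.50
Next 262.6 kWh × €0.203 = €53.31
Remaining tier: 0 kWh (not reached)
Energy charge = €111.81; + service €21.79 = €133.60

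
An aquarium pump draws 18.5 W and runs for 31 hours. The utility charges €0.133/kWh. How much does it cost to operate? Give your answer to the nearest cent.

€0.08

Energy = 18.5 W × 31 h = 574 Wh = 0.5735 kWh
Cost = 0.5735 kWh × €0.133/kWh = €0.08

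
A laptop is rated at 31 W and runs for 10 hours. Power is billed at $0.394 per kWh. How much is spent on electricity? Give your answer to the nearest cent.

Energy = 31 W × 10 h = 310 Wh = 0.31 kWh
Cost = 0.31 kWh × $0.394/kWh = $0.12

$0.12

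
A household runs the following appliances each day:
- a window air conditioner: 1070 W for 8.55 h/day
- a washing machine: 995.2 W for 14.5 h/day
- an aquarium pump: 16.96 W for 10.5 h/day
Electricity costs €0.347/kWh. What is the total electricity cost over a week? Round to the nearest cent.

window air conditioner: 1070 W × 8.55 h × 7 d = 64,040 Wh = 64.04 kWh
washing machine: 995.2 W × 14.5 h × 7 d = 101,013 Wh = 101 kWh
aquarium pump: 16.96 W × 10.5 h × 7 d = 1,247 Wh = 1.247 kWh
Total energy = 64.04 + 101 + 1.247 = 166.3 kWh
Cost = 166.3 kWh × €0.347 = €57.71

€57.71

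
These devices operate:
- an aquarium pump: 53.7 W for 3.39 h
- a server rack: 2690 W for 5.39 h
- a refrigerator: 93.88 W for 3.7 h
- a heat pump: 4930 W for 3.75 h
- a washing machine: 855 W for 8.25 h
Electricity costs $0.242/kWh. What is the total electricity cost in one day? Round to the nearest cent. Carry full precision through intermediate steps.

$9.82

aquarium pump: 53.7 W × 3.39 h = 182 Wh = 0.182 kWh
server rack: 2690 W × 5.39 h = 14,499 Wh = 14.5 kWh
refrigerator: 93.88 W × 3.7 h = 347 Wh = 0.3474 kWh
heat pump: 4930 W × 3.75 h = 18,488 Wh = 18.49 kWh
washing machine: 855 W × 8.25 h = 7,054 Wh = 7.054 kWh
Total energy = 0.182 + 14.5 + 0.3474 + 18.49 + 7.054 = 40.57 kWh
Cost = 40.57 kWh × $0.242 = $9.82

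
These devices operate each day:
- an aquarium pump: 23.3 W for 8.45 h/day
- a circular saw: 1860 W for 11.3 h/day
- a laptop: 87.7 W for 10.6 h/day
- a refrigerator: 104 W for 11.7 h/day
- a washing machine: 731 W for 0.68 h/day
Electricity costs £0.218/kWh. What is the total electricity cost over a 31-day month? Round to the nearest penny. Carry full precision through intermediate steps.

£161.23

aquarium pump: 23.3 W × 8.45 h × 31 d = 6,103 Wh = 6.103 kWh
circular saw: 1860 W × 11.3 h × 31 d = 651,558 Wh = 651.6 kWh
laptop: 87.7 W × 10.6 h × 31 d = 28,818 Wh = 28.82 kWh
refrigerator: 104 W × 11.7 h × 31 d = 37,721 Wh = 37.72 kWh
washing machine: 731 W × 0.68 h × 31 d = 15,409 Wh = 15.41 kWh
Total energy = 6.103 + 651.6 + 28.82 + 37.72 + 15.41 = 739.6 kWh
Cost = 739.6 kWh × £0.218 = £161.23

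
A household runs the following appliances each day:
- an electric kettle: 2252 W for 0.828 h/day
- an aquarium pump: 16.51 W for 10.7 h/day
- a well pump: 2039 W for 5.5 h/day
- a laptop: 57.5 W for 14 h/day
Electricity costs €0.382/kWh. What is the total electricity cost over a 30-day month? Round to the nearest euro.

electric kettle: 2252 W × 0.828 h × 30 d = 55,940 Wh = 55.94 kWh
aquarium pump: 16.51 W × 10.7 h × 30 d = 5,300 Wh = 5.3 kWh
well pump: 2039 W × 5.5 h × 30 d = 336,435 Wh = 336.4 kWh
laptop: 57.5 W × 14 h × 30 d = 24,150 Wh = 24.15 kWh
Total energy = 55.94 + 5.3 + 336.4 + 24.15 = 421.8 kWh
Cost = 421.8 kWh × €0.382 = €161.14 ≈ €161

€161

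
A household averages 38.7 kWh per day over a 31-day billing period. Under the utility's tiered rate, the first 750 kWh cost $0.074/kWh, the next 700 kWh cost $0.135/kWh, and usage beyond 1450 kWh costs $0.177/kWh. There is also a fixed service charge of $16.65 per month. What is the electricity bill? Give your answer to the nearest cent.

Usage = 38.7 kWh/day × 31 days = 1199.7 kWh
First 750 kWh × $0.074 = $55.50
Next 449.7 kWh × $0.135 = $60.71
Remaining tier: 0 kWh (not reached)
Energy charge = $116.21; + service $16.65 = $132.86

$132.86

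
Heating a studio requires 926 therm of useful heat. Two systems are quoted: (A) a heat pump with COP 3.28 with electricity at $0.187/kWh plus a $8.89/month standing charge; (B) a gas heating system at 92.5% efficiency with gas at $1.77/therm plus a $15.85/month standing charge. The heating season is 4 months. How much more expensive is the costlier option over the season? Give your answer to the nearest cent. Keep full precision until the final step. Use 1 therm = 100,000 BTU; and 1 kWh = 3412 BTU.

Heat load = 926 therm × 100,000 = 92,600,000 BTU
Gas: input = 92,600,000 / 0.925 = 100,108,108 BTU = 1,001 therm → 1,001 × $1.77 = $1,771.91; + 4 × $15.85 standing = $1,835.31
Heat pump: 92,600,000 BTU / 3412 = 27,140 kWh heat; / 3.28 = 8,274 kWh in → × $0.187 = $1,547.28; + 4 × $8.89 standing = $1,582.84
Difference = |$1,835.31 − $1,582.84| = $252.47

$252.47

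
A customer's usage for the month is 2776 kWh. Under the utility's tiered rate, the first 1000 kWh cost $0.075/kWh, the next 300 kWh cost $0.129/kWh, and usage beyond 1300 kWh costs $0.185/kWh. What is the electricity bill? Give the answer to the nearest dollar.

$387

First 1000 kWh × $0.075 = $75.00
Next 300 kWh × $0.129 = $38.70
Remaining 1476 kWh × $0.185 = $273.06
Total = $386.76 ≈ $387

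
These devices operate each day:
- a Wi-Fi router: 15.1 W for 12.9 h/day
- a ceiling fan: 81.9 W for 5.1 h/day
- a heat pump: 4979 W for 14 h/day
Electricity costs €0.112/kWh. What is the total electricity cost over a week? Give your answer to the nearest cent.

€55.13

Wi-Fi router: 15.1 W × 12.9 h × 7 d = 1,364 Wh = 1.364 kWh
ceiling fan: 81.9 W × 5.1 h × 7 d = 2,924 Wh = 2.924 kWh
heat pump: 4979 W × 14 h × 7 d = 487,942 Wh = 487.9 kWh
Total energy = 1.364 + 2.924 + 487.9 = 492.2 kWh
Cost = 492.2 kWh × €0.112 = €55.13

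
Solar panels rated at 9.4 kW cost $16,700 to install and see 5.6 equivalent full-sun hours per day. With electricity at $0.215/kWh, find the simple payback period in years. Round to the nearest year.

4 years

Daily generation = 9.4 kW × 5.6 h = 52.64 kWh
Annual generation = 52.64 × 365 = 19214 kWh
Annual savings = 19214 × $0.215 = $4,130.92
Payback = $16,700 / $4,130.92 = 4.04 years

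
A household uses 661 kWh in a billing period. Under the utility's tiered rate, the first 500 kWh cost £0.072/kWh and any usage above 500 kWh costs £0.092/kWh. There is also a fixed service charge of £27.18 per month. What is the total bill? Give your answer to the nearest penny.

First 500 kWh × £0.072 = £36.00
Remaining 161 kWh × £0.092 = £14.81
Energy charge = £50.81; + service £27.18 = £77.99

£77.99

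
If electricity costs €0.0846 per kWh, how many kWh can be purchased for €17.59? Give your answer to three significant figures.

208 kWh

€17.59 / €0.0846 per kWh = 207.9 kWh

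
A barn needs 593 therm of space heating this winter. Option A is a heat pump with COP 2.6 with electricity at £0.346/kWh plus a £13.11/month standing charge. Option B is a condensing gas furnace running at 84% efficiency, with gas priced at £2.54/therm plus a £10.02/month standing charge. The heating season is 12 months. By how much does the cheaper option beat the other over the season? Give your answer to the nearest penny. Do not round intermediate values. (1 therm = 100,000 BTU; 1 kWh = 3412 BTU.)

£556.82

Heat load = 593 therm × 100,000 = 59,300,000 BTU
Gas: input = 59,300,000 / 0.84 = 70,595,238 BTU = 706 therm → 706 × £2.54 = £1,793.12; + 12 × £10.02 standing = £1,913.36
Heat pump: 59,300,000 BTU / 3412 = 17,380 kWh heat; / 2.6 = 6,685 kWh in → × £0.346 = £2,312.86; + 12 × £13.11 standing = £2,470.18
Difference = |£1,913.36 − £2,470.18| = £556.82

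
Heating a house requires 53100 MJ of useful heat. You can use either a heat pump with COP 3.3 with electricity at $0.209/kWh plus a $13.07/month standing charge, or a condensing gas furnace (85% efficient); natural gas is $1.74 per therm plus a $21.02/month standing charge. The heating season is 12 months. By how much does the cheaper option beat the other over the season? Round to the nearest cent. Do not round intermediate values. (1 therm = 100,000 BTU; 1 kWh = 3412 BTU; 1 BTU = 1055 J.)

$191.47

Heat load = 53100 MJ = 53,100,000,000 J / 1055 = 50,331,754 BTU
Gas: input = 50,331,754 / 0.85 = 59,213,828 BTU = 592.1 therm → 592.1 × $1.74 = $1,030.32; + 12 × $21.02 standing = $1,282.56
Heat pump: 50,331,754 BTU / 3412 = 14,750 kWh heat; / 3.3 = 4,470 kWh in → × $0.209 = $934.25; + 12 × $13.07 standing = $1,091.09
Difference = |$1,282.56 − $1,091.09| = $191.47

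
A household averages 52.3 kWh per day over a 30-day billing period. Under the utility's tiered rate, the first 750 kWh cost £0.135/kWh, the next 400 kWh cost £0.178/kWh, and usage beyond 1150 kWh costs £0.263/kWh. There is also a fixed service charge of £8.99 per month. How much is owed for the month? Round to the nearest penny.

£291.64

Usage = 52.3 kWh/day × 30 days = 1569 kWh
First 750 kWh × £0.135 = £101.25
Next 400 kWh × £0.178 = £71.20
Remaining 419 kWh × £0.263 = £110.20
Energy charge = £282.65; + service £8.99 = £291.64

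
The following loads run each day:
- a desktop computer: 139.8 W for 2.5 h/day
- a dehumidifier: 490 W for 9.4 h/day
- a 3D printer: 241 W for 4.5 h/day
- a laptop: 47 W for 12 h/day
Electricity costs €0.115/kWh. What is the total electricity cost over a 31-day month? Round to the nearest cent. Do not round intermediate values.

desktop computer: 139.8 W × 2.5 h × 31 d = 10,834 Wh = 10.83 kWh
dehumidifier: 490 W × 9.4 h × 31 d = 142,786 Wh = 142.8 kWh
3D printer: 241 W × 4.5 h × 31 d = 33,620 Wh = 33.62 kWh
laptop: 47 W × 12 h × 31 d = 17,484 Wh = 17.48 kWh
Total energy = 10.83 + 142.8 + 33.62 + 17.48 = 204.7 kWh
Cost = 204.7 kWh × €0.115 = €23.54

€23.54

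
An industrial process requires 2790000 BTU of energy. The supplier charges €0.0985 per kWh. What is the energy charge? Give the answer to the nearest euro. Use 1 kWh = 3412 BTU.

2790000 BTU × (0.00029308 kWh/BTU) = 817.7 kWh
Cost = 817.7 kWh × €0.0985/kWh = €80.54 ≈ €81

€81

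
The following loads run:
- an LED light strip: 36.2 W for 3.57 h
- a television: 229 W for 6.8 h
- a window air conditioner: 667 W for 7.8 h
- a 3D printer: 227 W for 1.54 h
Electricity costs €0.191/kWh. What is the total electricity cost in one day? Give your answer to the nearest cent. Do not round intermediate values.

LED light strip: 36.2 W × 3.57 h = 129 Wh = 0.1292 kWh
television: 229 W × 6.8 h = 1,557 Wh = 1.557 kWh
window air conditioner: 667 W × 7.8 h = 5,203 Wh = 5.203 kWh
3D printer: 227 W × 1.54 h = 350 Wh = 0.3496 kWh
Total energy = 0.1292 + 1.557 + 5.203 + 0.3496 = 7.239 kWh
Cost = 7.239 kWh × €0.191 = €1.38

€1.38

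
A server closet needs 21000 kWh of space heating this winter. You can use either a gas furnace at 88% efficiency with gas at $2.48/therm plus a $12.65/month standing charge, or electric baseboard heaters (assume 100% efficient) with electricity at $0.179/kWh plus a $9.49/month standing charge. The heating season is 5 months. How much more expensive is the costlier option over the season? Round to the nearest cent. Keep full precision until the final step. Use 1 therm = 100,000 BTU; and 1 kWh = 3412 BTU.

$1723.92

Heat load = 21000 kWh × 3412 = 71,652,000 BTU
Gas: input = 71,652,000 / 0.88 = 81,422,727 BTU = 814.2 therm → 814.2 × $2.48 = $2,019.28; + 5 × $12.65 standing = $2,082.53
Electric: 71,652,000 BTU / 3412 = 21,000 kWh → × $0.179 = $3,759.00; + 5 × $9.49 standing = $3,806.45
Difference = |$2,082.53 − $3,806.45| = $1,723.92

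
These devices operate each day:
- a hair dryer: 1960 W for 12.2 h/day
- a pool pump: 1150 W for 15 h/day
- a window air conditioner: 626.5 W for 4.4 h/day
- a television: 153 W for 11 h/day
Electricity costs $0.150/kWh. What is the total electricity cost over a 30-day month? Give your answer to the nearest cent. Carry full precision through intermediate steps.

hair dryer: 1960 W × 12.2 h × 30 d = 717,360 Wh = 717.4 kWh
pool pump: 1150 W × 15 h × 30 d = 517,500 Wh = 517.5 kWh
window air conditioner: 626.5 W × 4.4 h × 30 d = 82,698 Wh = 82.7 kWh
television: 153 W × 11 h × 30 d = 50,490 Wh = 50.49 kWh
Total energy = 717.4 + 517.5 + 82.7 + 50.49 = 1,368 kWh
Cost = 1,368 kWh × $0.150 = $205.21

$205.21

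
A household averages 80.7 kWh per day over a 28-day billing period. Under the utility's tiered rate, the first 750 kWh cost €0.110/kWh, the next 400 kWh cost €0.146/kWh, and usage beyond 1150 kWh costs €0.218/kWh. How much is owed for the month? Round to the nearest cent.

€382.79

Usage = 80.7 kWh/day × 28 days = 2259.6 kWh
First 750 kWh × €0.110 = €82.50
Next 400 kWh × €0.146 = €58.40
Remaining 1109.6 kWh × €0.218 = €241.89
Total = €382.79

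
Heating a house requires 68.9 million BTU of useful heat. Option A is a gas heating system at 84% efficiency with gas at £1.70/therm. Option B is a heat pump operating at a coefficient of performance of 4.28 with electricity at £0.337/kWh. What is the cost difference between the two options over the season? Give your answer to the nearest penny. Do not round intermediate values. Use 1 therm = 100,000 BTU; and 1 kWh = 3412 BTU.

£195.59

Heat load = 68.9 × 10⁶ BTU = 68,900,000 BTU
Gas: input = 68,900,000 / 0.84 = 82,023,810 BTU = 820.2 therm → 820.2 × £1.70 = £1,394.40
Heat pump: 68,900,000 BTU / 3412 = 20,190 kWh heat; / 4.28 = 4,718 kWh in → × £0.337 = £1,590.00
Difference = |£1,394.40 − £1,590.00| = £195.59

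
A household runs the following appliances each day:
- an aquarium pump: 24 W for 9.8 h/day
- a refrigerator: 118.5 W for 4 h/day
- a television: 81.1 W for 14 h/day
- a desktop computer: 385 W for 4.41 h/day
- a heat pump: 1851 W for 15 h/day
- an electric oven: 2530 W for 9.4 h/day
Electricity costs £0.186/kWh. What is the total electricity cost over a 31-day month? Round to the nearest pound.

£318

aquarium pump: 24 W × 9.8 h × 31 d = 7,291 Wh = 7.291 kWh
refrigerator: 118.5 W × 4 h × 31 d = 14,694 Wh = 14.69 kWh
television: 81.1 W × 14 h × 31 d = 35,197 Wh = 35.2 kWh
desktop computer: 385 W × 4.41 h × 31 d = 52,633 Wh = 52.63 kWh
heat pump: 1851 W × 15 h × 31 d = 860,715 Wh = 860.7 kWh
electric oven: 2530 W × 9.4 h × 31 d = 737,242 Wh = 737.2 kWh
Total energy = 7.291 + 14.69 + 35.2 + 52.63 + 860.7 + 737.2 = 1,708 kWh
Cost = 1,708 kWh × £0.186 = £317.65 ≈ £318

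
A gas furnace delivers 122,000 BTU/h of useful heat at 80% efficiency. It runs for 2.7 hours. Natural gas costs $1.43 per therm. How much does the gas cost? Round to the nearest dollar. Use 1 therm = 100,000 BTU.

$6

Heat delivered = 122,000 BTU/h × 2.7 h = 329,400 BTU
Gas input = 329,400 / 0.80 = 411,750 BTU
= 411,750 / 100,000 = 4.117 therm
Cost = 4.117 × $1.43/therm = $5.89 ≈ $6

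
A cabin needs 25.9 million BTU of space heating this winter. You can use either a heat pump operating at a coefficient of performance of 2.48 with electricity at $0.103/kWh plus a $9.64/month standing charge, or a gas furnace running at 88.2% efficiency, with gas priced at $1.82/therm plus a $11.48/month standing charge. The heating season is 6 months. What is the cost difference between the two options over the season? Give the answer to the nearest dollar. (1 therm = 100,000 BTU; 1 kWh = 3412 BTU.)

Heat load = 25.9 × 10⁶ BTU = 25,900,000 BTU
Gas: input = 25,900,000 / 0.882 = 29,365,079 BTU = 293.7 therm → 293.7 × $1.82 = $534.44; + 6 × $11.48 standing = $603.32
Heat pump: 25,900,000 BTU / 3412 = 7,591 kWh heat; / 2.48 = 3,061 kWh in → × $0.103 = $315.27; + 6 × $9.64 standing = $373.11
Difference = |$603.32 − $373.11| = $230.22 ≈ $230

$230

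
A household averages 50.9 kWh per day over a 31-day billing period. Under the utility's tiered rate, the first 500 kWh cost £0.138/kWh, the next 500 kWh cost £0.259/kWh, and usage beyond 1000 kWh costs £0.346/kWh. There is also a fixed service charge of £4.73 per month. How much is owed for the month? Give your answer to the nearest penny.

Usage = 50.9 kWh/day × 31 days = 1577.9 kWh
First 500 kWh × £0.138 = £69.00
Next 500 kWh × £0.259 = £129.50
Remaining 577.9 kWh × £0.346 = £199.95
Energy charge = £398.45; + service £4.73 = £403.18

£403.18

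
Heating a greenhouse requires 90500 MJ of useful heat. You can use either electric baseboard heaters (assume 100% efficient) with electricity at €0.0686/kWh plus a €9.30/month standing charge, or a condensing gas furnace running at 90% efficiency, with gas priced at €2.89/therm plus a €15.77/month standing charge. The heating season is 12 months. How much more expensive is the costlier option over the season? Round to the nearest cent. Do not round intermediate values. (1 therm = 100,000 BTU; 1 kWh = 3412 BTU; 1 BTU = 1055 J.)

Heat load = 90500 MJ = 90,500,000,000 J / 1055 = 85,781,991 BTU
Gas: input = 85,781,991 / 0.90 = 95,313,323 BTU = 953.1 therm → 953.1 × €2.89 = €2,754.56; + 12 × €15.77 standing = €2,943.80
Electric: 85,781,991 BTU / 3412 = 25,140 kWh → × €0.0686 = €1,724.69; + 12 × €9.30 standing = €1,836.29
Difference = |€2,943.80 − €1,836.29| = €1,107.50

€1107.50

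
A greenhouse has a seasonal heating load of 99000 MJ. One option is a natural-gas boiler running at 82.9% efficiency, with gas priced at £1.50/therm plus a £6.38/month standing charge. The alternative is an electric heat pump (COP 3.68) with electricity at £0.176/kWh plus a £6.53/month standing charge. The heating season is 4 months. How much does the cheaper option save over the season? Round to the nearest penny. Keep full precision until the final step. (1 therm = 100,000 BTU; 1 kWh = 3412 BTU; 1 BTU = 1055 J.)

£381.99

Heat load = 99000 MJ = 99,000,000,000 J / 1055 = 93,838,863 BTU
Gas: input = 93,838,863 / 0.829 = 113,195,250 BTU = 1,132 therm → 1,132 × £1.50 = £1,697.93; + 4 × £6.38 standing = £1,723.45
Heat pump: 93,838,863 BTU / 3412 = 27,500 kWh heat; / 3.68 = 7,474 kWh in → × £0.176 = £1,315.34; + 4 × £6.53 standing = £1,341.46
Difference = |£1,723.45 − £1,341.46| = £381.99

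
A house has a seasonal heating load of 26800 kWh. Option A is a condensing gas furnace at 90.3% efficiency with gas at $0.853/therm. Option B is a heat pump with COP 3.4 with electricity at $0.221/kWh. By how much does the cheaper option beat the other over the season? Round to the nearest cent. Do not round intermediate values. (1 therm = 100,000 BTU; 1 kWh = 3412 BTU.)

$878.22

Heat load = 26800 kWh × 3412 = 91,441,600 BTU
Gas: input = 91,441,600 / 0.903 = 101,264,230 BTU = 1,013 therm → 1,013 × $0.853 = $863.78
Heat pump: 91,441,600 BTU / 3412 = 26,800 kWh heat; / 3.4 = 7,882 kWh in → × $0.221 = $1,742.00
Difference = |$863.78 − $1,742.00| = $878.22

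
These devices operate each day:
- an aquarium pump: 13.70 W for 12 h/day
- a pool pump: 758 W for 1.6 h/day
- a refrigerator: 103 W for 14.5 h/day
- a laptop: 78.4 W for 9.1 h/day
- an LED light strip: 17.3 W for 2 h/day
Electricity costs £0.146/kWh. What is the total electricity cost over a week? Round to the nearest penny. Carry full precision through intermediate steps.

aquarium pump: 13.70 W × 12 h × 7 d = 1,151 Wh = 1.151 kWh
pool pump: 758 W × 1.6 h × 7 d = 8,490 Wh = 8.49 kWh
refrigerator: 103 W × 14.5 h × 7 d = 10,454 Wh = 10.45 kWh
laptop: 78.4 W × 9.1 h × 7 d = 4,994 Wh = 4.994 kWh
LED light strip: 17.3 W × 2 h × 7 d = 242 Wh = 0.2422 kWh
Total energy = 1.151 + 8.49 + 10.45 + 4.994 + 0.2422 = 25.33 kWh
Cost = 25.33 kWh × £0.146 = £3.70

£3.70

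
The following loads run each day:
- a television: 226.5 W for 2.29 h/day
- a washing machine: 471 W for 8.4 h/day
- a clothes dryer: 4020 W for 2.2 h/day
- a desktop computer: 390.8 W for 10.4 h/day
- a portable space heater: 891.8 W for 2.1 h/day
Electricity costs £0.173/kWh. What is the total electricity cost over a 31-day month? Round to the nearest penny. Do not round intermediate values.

£103.27

television: 226.5 W × 2.29 h × 31 d = 16,079 Wh = 16.08 kWh
washing machine: 471 W × 8.4 h × 31 d = 122,648 Wh = 122.6 kWh
clothes dryer: 4020 W × 2.2 h × 31 d = 274,164 Wh = 274.2 kWh
desktop computer: 390.8 W × 10.4 h × 31 d = 125,994 Wh = 126 kWh
portable space heater: 891.8 W × 2.1 h × 31 d = 58,056 Wh = 58.06 kWh
Total energy = 16.08 + 122.6 + 274.2 + 126 + 58.06 = 596.9 kWh
Cost = 596.9 kWh × £0.173 = £103.27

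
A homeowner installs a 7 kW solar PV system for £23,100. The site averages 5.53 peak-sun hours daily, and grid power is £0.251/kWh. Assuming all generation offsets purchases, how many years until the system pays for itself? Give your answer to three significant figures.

6.51 years

Daily generation = 7 kW × 5.53 h = 38.71 kWh
Annual generation = 38.71 × 365 = 14129 kWh
Annual savings = 14129 × £0.251 = £3,546.42
Payback = £23,100 / £3,546.42 = 6.51 years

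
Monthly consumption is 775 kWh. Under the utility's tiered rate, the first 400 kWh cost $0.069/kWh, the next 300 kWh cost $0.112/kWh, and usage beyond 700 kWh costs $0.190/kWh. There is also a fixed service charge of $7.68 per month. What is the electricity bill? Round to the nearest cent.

First 400 kWh × $0.069 = $27.60
Next 300 kWh × $0.112 = $33.60
Remaining 75 kWh × $0.190 = $14.25
Energy charge = $75.45; + service $7.68 = $83.13

$83.13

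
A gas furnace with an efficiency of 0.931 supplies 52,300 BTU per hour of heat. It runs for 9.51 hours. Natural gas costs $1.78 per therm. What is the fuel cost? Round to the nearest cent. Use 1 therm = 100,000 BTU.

Heat delivered = 52,300 BTU/h × 9.51 h = 497,373 BTU
Gas input = 497,373 / 0.931 = 534,235 BTU
= 534,235 / 100,000 = 5.342 therm
Cost = 5.342 × $1.78/therm = $9.51

$9.51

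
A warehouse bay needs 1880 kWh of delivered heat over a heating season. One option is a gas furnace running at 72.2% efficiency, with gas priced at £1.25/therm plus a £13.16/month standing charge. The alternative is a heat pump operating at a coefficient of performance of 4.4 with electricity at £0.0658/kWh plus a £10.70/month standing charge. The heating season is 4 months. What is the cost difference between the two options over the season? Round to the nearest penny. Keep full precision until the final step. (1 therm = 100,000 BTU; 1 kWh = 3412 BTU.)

£92.78

Heat load = 1880 kWh × 3412 = 6,414,560 BTU
Gas: input = 6,414,560 / 0.722 = 8,884,432 BTU = 88.84 therm → 88.84 × £1.25 = £111.06; + 4 × £13.16 standing = £163.70
Heat pump: 6,414,560 BTU / 3412 = 1,880 kWh heat; / 4.4 = 427.3 kWh in → × £0.0658 = £28.11; + 4 × £10.70 standing = £70.91
Difference = |£163.70 − £70.91| = £92.78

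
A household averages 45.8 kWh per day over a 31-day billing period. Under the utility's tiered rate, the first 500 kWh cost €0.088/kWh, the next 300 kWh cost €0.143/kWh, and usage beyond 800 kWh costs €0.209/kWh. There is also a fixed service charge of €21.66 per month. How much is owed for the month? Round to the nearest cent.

€238.10

Usage = 45.8 kWh/day × 31 days = 1419.8 kWh
First 500 kWh × €0.088 = €44.00
Next 300 kWh × €0.143 = €42.90
Remaining 619.8 kWh × €0.209 = €129.54
Energy charge = €216.44; + service €21.66 = €238.10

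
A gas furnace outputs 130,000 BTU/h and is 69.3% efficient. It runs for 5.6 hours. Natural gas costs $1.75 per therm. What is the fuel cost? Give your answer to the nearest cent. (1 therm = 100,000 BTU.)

$18.38

Heat delivered = 130,000 BTU/h × 5.6 h = 728,000 BTU
Gas input = 728,000 / 0.693 = 1,050,505 BTU
= 1,050,505 / 100,000 = 10.51 therm
Cost = 10.51 × $1.75/therm = $18.38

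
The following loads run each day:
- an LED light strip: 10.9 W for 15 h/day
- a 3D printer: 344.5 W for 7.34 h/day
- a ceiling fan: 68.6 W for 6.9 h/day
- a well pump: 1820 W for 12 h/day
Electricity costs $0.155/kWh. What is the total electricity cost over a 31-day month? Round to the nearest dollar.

LED light strip: 10.9 W × 15 h × 31 d = 5,068 Wh = 5.069 kWh
3D printer: 344.5 W × 7.34 h × 31 d = 78,388 Wh = 78.39 kWh
ceiling fan: 68.6 W × 6.9 h × 31 d = 14,674 Wh = 14.67 kWh
well pump: 1820 W × 12 h × 31 d = 677,040 Wh = 677 kWh
Total energy = 5.069 + 78.39 + 14.67 + 677 = 775.2 kWh
Cost = 775.2 kWh × $0.155 = $120.15 ≈ $120

$120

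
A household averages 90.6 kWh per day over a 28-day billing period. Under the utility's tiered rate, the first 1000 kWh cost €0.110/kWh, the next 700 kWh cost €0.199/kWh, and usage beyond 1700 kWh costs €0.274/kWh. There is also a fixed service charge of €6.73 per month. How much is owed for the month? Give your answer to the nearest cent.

€485.31

Usage = 90.6 kWh/day × 28 days = 2536.8 kWh
First 1000 kWh × €0.110 = €110.00
Next 700 kWh × €0.199 = €139.30
Remaining 836.8 kWh × €0.274 = €229.28
Energy charge = €478.58; + service €6.73 = €485.31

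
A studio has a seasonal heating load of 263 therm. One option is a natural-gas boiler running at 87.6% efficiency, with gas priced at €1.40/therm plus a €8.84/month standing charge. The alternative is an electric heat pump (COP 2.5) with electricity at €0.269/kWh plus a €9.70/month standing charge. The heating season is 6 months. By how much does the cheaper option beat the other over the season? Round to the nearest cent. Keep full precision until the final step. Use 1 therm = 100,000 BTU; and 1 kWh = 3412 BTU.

Heat load = 263 therm × 100,000 = 26,300,000 BTU
Gas: input = 26,300,000 / 0.876 = 30,022,831 BTU = 300.2 therm → 300.2 × €1.40 = €420.32; + 6 × €8.84 standing = €473.36
Heat pump: 26,300,000 BTU / 3412 = 7,708 kWh heat; / 2.5 = 3,083 kWh in → × €0.269 = €829.39; + 6 × €9.70 standing = €887.59
Difference = |€473.36 − €887.59| = €414.23

€414.23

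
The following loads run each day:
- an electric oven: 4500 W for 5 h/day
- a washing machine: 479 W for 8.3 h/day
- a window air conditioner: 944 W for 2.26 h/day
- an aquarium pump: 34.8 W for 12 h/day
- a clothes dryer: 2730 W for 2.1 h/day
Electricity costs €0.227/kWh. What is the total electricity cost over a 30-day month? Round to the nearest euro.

electric oven: 4500 W × 5 h × 30 d = 675,000 Wh = 675 kWh
washing machine: 479 W × 8.3 h × 30 d = 119,271 Wh = 119.3 kWh
window air conditioner: 944 W × 2.26 h × 30 d = 64,003 Wh = 64 kWh
aquarium pump: 34.8 W × 12 h × 30 d = 12,528 Wh = 12.53 kWh
clothes dryer: 2730 W × 2.1 h × 30 d = 171,990 Wh = 172 kWh
Total energy = 675 + 119.3 + 64 + 12.53 + 172 = 1,043 kWh
Cost = 1,043 kWh × €0.227 = €236.71 ≈ €237

€237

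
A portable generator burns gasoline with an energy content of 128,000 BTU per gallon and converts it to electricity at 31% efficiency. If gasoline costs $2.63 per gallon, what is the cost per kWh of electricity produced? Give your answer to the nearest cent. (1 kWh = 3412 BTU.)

Electrical output per gallon = 128,000 BTU × 0.31 / 3412 BTU/kWh = 11.63 kWh
Cost per kWh = $2.63 / 11.63 kWh = $0.226

$0.23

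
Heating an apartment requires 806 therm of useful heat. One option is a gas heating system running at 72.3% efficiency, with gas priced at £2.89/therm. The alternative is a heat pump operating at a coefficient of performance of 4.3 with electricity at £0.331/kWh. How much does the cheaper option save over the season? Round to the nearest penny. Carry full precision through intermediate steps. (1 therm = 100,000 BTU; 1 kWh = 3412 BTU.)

£1403.39

Heat load = 806 therm × 100,000 = 80,600,000 BTU
Gas: input = 80,600,000 / 0.723 = 111,479,945 BTU = 1,115 therm → 1,115 × £2.89 = £3,221.77
Heat pump: 80,600,000 BTU / 3412 = 23,620 kWh heat; / 4.3 = 5,494 kWh in → × £0.331 = £1,818.38
Difference = |£3,221.77 − £1,818.38| = £1,403.39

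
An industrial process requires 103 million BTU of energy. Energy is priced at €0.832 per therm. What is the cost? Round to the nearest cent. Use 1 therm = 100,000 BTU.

103 million BTU × (10 therm/million BTU) = 1,030 therm
Cost = 1,030 therm × €0.832/therm = €856.96

€856.96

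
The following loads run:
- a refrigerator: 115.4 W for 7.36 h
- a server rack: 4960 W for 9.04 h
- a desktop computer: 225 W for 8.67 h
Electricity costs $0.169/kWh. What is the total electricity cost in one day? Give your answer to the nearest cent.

$8.05

refrigerator: 115.4 W × 7.36 h = 849 Wh = 0.8493 kWh
server rack: 4960 W × 9.04 h = 44,838 Wh = 44.84 kWh
desktop computer: 225 W × 8.67 h = 1,951 Wh = 1.951 kWh
Total energy = 0.8493 + 44.84 + 1.951 = 47.64 kWh
Cost = 47.64 kWh × $0.169 = $8.05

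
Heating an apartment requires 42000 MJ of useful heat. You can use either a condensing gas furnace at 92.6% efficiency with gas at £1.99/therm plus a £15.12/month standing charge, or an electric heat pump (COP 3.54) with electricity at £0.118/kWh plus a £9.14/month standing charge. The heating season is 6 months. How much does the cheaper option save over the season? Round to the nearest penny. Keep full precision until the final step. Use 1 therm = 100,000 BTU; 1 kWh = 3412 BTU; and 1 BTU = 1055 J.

Heat load = 42000 MJ = 42,000,000,000 J / 1055 = 39,810,427 BTU
Gas: input = 39,810,427 / 0.926 = 42,991,821 BTU = 429.9 therm → 429.9 × £1.99 = £855.54; + 6 × £15.12 standing = £946.26
Heat pump: 39,810,427 BTU / 3412 = 11,670 kWh heat; / 3.54 = 3,296 kWh in → × £0.118 = £388.93; + 6 × £9.14 standing = £443.77
Difference = |£946.26 − £443.77| = £502.49

£502.49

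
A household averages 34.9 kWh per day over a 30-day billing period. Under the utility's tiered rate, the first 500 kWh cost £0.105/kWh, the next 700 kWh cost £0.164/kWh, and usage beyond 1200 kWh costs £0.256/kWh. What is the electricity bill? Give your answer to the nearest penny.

£142.21

Usage = 34.9 kWh/day × 30 days = 1047 kWh
First 500 kWh × £0.105 = £52.50
Next 547 kWh × £0.164 = £89.71
Remaining tier: 0 kWh (not reached)
Total = £142.21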